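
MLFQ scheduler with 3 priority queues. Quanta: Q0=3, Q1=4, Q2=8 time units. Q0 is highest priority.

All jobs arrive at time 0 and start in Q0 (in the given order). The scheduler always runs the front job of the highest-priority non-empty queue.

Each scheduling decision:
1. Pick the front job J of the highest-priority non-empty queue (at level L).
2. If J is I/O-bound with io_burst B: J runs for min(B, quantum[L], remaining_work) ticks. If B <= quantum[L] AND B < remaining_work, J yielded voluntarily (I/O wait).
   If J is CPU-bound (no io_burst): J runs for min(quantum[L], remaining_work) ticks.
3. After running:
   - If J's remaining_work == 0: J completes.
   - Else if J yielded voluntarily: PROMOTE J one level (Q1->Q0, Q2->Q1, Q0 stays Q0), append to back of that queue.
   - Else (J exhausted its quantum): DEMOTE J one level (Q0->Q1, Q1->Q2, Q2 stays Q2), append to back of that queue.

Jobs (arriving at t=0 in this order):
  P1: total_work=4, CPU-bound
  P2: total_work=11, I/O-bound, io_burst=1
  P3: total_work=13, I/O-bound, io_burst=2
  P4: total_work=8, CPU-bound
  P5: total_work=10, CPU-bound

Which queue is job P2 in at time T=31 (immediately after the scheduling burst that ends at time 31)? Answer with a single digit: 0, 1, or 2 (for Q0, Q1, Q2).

Answer: 0

Derivation:
t=0-3: P1@Q0 runs 3, rem=1, quantum used, demote→Q1. Q0=[P2,P3,P4,P5] Q1=[P1] Q2=[]
t=3-4: P2@Q0 runs 1, rem=10, I/O yield, promote→Q0. Q0=[P3,P4,P5,P2] Q1=[P1] Q2=[]
t=4-6: P3@Q0 runs 2, rem=11, I/O yield, promote→Q0. Q0=[P4,P5,P2,P3] Q1=[P1] Q2=[]
t=6-9: P4@Q0 runs 3, rem=5, quantum used, demote→Q1. Q0=[P5,P2,P3] Q1=[P1,P4] Q2=[]
t=9-12: P5@Q0 runs 3, rem=7, quantum used, demote→Q1. Q0=[P2,P3] Q1=[P1,P4,P5] Q2=[]
t=12-13: P2@Q0 runs 1, rem=9, I/O yield, promote→Q0. Q0=[P3,P2] Q1=[P1,P4,P5] Q2=[]
t=13-15: P3@Q0 runs 2, rem=9, I/O yield, promote→Q0. Q0=[P2,P3] Q1=[P1,P4,P5] Q2=[]
t=15-16: P2@Q0 runs 1, rem=8, I/O yield, promote→Q0. Q0=[P3,P2] Q1=[P1,P4,P5] Q2=[]
t=16-18: P3@Q0 runs 2, rem=7, I/O yield, promote→Q0. Q0=[P2,P3] Q1=[P1,P4,P5] Q2=[]
t=18-19: P2@Q0 runs 1, rem=7, I/O yield, promote→Q0. Q0=[P3,P2] Q1=[P1,P4,P5] Q2=[]
t=19-21: P3@Q0 runs 2, rem=5, I/O yield, promote→Q0. Q0=[P2,P3] Q1=[P1,P4,P5] Q2=[]
t=21-22: P2@Q0 runs 1, rem=6, I/O yield, promote→Q0. Q0=[P3,P2] Q1=[P1,P4,P5] Q2=[]
t=22-24: P3@Q0 runs 2, rem=3, I/O yield, promote→Q0. Q0=[P2,P3] Q1=[P1,P4,P5] Q2=[]
t=24-25: P2@Q0 runs 1, rem=5, I/O yield, promote→Q0. Q0=[P3,P2] Q1=[P1,P4,P5] Q2=[]
t=25-27: P3@Q0 runs 2, rem=1, I/O yield, promote→Q0. Q0=[P2,P3] Q1=[P1,P4,P5] Q2=[]
t=27-28: P2@Q0 runs 1, rem=4, I/O yield, promote→Q0. Q0=[P3,P2] Q1=[P1,P4,P5] Q2=[]
t=28-29: P3@Q0 runs 1, rem=0, completes. Q0=[P2] Q1=[P1,P4,P5] Q2=[]
t=29-30: P2@Q0 runs 1, rem=3, I/O yield, promote→Q0. Q0=[P2] Q1=[P1,P4,P5] Q2=[]
t=30-31: P2@Q0 runs 1, rem=2, I/O yield, promote→Q0. Q0=[P2] Q1=[P1,P4,P5] Q2=[]
t=31-32: P2@Q0 runs 1, rem=1, I/O yield, promote→Q0. Q0=[P2] Q1=[P1,P4,P5] Q2=[]
t=32-33: P2@Q0 runs 1, rem=0, completes. Q0=[] Q1=[P1,P4,P5] Q2=[]
t=33-34: P1@Q1 runs 1, rem=0, completes. Q0=[] Q1=[P4,P5] Q2=[]
t=34-38: P4@Q1 runs 4, rem=1, quantum used, demote→Q2. Q0=[] Q1=[P5] Q2=[P4]
t=38-42: P5@Q1 runs 4, rem=3, quantum used, demote→Q2. Q0=[] Q1=[] Q2=[P4,P5]
t=42-43: P4@Q2 runs 1, rem=0, completes. Q0=[] Q1=[] Q2=[P5]
t=43-46: P5@Q2 runs 3, rem=0, completes. Q0=[] Q1=[] Q2=[]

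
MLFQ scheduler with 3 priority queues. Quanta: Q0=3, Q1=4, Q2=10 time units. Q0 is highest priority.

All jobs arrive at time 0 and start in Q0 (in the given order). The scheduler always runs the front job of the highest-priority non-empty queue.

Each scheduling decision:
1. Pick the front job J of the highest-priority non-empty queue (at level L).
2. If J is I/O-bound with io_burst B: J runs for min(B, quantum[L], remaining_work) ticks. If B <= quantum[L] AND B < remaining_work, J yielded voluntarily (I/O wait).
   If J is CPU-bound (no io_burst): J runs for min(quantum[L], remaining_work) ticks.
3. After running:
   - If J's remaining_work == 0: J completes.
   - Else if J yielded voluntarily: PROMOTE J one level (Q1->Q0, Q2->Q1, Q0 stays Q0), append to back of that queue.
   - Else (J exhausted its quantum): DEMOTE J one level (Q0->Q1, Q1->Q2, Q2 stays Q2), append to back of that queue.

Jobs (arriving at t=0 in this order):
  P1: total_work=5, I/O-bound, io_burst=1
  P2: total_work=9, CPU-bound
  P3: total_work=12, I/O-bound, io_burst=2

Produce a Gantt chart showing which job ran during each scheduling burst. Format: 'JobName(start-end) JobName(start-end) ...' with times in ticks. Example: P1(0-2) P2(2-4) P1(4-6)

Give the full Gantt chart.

t=0-1: P1@Q0 runs 1, rem=4, I/O yield, promote→Q0. Q0=[P2,P3,P1] Q1=[] Q2=[]
t=1-4: P2@Q0 runs 3, rem=6, quantum used, demote→Q1. Q0=[P3,P1] Q1=[P2] Q2=[]
t=4-6: P3@Q0 runs 2, rem=10, I/O yield, promote→Q0. Q0=[P1,P3] Q1=[P2] Q2=[]
t=6-7: P1@Q0 runs 1, rem=3, I/O yield, promote→Q0. Q0=[P3,P1] Q1=[P2] Q2=[]
t=7-9: P3@Q0 runs 2, rem=8, I/O yield, promote→Q0. Q0=[P1,P3] Q1=[P2] Q2=[]
t=9-10: P1@Q0 runs 1, rem=2, I/O yield, promote→Q0. Q0=[P3,P1] Q1=[P2] Q2=[]
t=10-12: P3@Q0 runs 2, rem=6, I/O yield, promote→Q0. Q0=[P1,P3] Q1=[P2] Q2=[]
t=12-13: P1@Q0 runs 1, rem=1, I/O yield, promote→Q0. Q0=[P3,P1] Q1=[P2] Q2=[]
t=13-15: P3@Q0 runs 2, rem=4, I/O yield, promote→Q0. Q0=[P1,P3] Q1=[P2] Q2=[]
t=15-16: P1@Q0 runs 1, rem=0, completes. Q0=[P3] Q1=[P2] Q2=[]
t=16-18: P3@Q0 runs 2, rem=2, I/O yield, promote→Q0. Q0=[P3] Q1=[P2] Q2=[]
t=18-20: P3@Q0 runs 2, rem=0, completes. Q0=[] Q1=[P2] Q2=[]
t=20-24: P2@Q1 runs 4, rem=2, quantum used, demote→Q2. Q0=[] Q1=[] Q2=[P2]
t=24-26: P2@Q2 runs 2, rem=0, completes. Q0=[] Q1=[] Q2=[]

Answer: P1(0-1) P2(1-4) P3(4-6) P1(6-7) P3(7-9) P1(9-10) P3(10-12) P1(12-13) P3(13-15) P1(15-16) P3(16-18) P3(18-20) P2(20-24) P2(24-26)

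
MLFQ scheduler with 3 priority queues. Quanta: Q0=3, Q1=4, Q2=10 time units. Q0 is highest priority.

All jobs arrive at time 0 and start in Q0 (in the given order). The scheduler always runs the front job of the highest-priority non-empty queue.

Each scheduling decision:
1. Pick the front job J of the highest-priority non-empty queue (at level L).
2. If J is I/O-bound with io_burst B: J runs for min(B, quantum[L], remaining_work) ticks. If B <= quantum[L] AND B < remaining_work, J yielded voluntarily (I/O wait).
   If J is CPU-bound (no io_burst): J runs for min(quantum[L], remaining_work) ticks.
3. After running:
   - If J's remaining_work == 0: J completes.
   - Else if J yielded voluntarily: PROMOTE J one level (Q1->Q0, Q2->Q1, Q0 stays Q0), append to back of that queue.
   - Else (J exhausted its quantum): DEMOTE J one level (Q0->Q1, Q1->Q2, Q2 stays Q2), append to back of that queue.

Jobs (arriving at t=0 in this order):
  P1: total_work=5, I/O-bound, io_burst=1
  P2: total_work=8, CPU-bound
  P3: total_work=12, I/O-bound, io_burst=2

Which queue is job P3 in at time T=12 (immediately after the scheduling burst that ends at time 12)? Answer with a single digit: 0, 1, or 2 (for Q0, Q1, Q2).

Answer: 0

Derivation:
t=0-1: P1@Q0 runs 1, rem=4, I/O yield, promote→Q0. Q0=[P2,P3,P1] Q1=[] Q2=[]
t=1-4: P2@Q0 runs 3, rem=5, quantum used, demote→Q1. Q0=[P3,P1] Q1=[P2] Q2=[]
t=4-6: P3@Q0 runs 2, rem=10, I/O yield, promote→Q0. Q0=[P1,P3] Q1=[P2] Q2=[]
t=6-7: P1@Q0 runs 1, rem=3, I/O yield, promote→Q0. Q0=[P3,P1] Q1=[P2] Q2=[]
t=7-9: P3@Q0 runs 2, rem=8, I/O yield, promote→Q0. Q0=[P1,P3] Q1=[P2] Q2=[]
t=9-10: P1@Q0 runs 1, rem=2, I/O yield, promote→Q0. Q0=[P3,P1] Q1=[P2] Q2=[]
t=10-12: P3@Q0 runs 2, rem=6, I/O yield, promote→Q0. Q0=[P1,P3] Q1=[P2] Q2=[]
t=12-13: P1@Q0 runs 1, rem=1, I/O yield, promote→Q0. Q0=[P3,P1] Q1=[P2] Q2=[]
t=13-15: P3@Q0 runs 2, rem=4, I/O yield, promote→Q0. Q0=[P1,P3] Q1=[P2] Q2=[]
t=15-16: P1@Q0 runs 1, rem=0, completes. Q0=[P3] Q1=[P2] Q2=[]
t=16-18: P3@Q0 runs 2, rem=2, I/O yield, promote→Q0. Q0=[P3] Q1=[P2] Q2=[]
t=18-20: P3@Q0 runs 2, rem=0, completes. Q0=[] Q1=[P2] Q2=[]
t=20-24: P2@Q1 runs 4, rem=1, quantum used, demote→Q2. Q0=[] Q1=[] Q2=[P2]
t=24-25: P2@Q2 runs 1, rem=0, completes. Q0=[] Q1=[] Q2=[]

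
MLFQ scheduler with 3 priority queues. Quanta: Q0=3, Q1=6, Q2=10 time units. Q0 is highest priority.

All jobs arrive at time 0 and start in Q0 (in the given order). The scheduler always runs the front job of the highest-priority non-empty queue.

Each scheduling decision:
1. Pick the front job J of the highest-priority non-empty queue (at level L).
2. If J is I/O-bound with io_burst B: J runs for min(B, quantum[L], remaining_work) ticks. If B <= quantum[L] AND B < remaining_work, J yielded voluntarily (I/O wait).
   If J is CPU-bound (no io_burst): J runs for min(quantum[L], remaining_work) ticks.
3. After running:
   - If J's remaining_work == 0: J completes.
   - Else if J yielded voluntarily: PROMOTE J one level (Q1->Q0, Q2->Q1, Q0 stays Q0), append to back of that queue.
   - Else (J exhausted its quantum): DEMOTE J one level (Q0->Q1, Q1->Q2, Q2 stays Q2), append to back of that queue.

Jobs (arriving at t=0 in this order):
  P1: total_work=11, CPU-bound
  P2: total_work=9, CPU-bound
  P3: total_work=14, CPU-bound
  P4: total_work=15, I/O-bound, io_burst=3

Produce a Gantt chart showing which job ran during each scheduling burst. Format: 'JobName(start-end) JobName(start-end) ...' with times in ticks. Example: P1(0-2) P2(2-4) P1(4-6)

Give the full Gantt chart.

t=0-3: P1@Q0 runs 3, rem=8, quantum used, demote→Q1. Q0=[P2,P3,P4] Q1=[P1] Q2=[]
t=3-6: P2@Q0 runs 3, rem=6, quantum used, demote→Q1. Q0=[P3,P4] Q1=[P1,P2] Q2=[]
t=6-9: P3@Q0 runs 3, rem=11, quantum used, demote→Q1. Q0=[P4] Q1=[P1,P2,P3] Q2=[]
t=9-12: P4@Q0 runs 3, rem=12, I/O yield, promote→Q0. Q0=[P4] Q1=[P1,P2,P3] Q2=[]
t=12-15: P4@Q0 runs 3, rem=9, I/O yield, promote→Q0. Q0=[P4] Q1=[P1,P2,P3] Q2=[]
t=15-18: P4@Q0 runs 3, rem=6, I/O yield, promote→Q0. Q0=[P4] Q1=[P1,P2,P3] Q2=[]
t=18-21: P4@Q0 runs 3, rem=3, I/O yield, promote→Q0. Q0=[P4] Q1=[P1,P2,P3] Q2=[]
t=21-24: P4@Q0 runs 3, rem=0, completes. Q0=[] Q1=[P1,P2,P3] Q2=[]
t=24-30: P1@Q1 runs 6, rem=2, quantum used, demote→Q2. Q0=[] Q1=[P2,P3] Q2=[P1]
t=30-36: P2@Q1 runs 6, rem=0, completes. Q0=[] Q1=[P3] Q2=[P1]
t=36-42: P3@Q1 runs 6, rem=5, quantum used, demote→Q2. Q0=[] Q1=[] Q2=[P1,P3]
t=42-44: P1@Q2 runs 2, rem=0, completes. Q0=[] Q1=[] Q2=[P3]
t=44-49: P3@Q2 runs 5, rem=0, completes. Q0=[] Q1=[] Q2=[]

Answer: P1(0-3) P2(3-6) P3(6-9) P4(9-12) P4(12-15) P4(15-18) P4(18-21) P4(21-24) P1(24-30) P2(30-36) P3(36-42) P1(42-44) P3(44-49)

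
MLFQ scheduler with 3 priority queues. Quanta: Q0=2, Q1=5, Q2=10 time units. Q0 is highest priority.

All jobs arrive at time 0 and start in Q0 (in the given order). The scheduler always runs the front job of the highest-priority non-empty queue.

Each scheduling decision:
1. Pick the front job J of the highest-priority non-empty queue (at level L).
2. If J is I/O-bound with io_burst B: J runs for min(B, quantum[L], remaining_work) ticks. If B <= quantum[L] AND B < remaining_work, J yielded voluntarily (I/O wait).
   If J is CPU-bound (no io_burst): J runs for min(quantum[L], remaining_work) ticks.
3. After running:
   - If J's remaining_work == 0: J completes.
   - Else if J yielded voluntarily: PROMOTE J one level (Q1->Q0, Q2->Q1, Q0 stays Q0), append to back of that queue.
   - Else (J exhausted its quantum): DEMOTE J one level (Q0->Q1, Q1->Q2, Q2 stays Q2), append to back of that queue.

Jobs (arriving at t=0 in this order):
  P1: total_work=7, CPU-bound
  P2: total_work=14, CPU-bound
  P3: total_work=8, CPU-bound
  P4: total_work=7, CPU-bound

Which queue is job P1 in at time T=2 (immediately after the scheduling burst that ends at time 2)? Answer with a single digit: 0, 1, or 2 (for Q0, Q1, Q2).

t=0-2: P1@Q0 runs 2, rem=5, quantum used, demote→Q1. Q0=[P2,P3,P4] Q1=[P1] Q2=[]
t=2-4: P2@Q0 runs 2, rem=12, quantum used, demote→Q1. Q0=[P3,P4] Q1=[P1,P2] Q2=[]
t=4-6: P3@Q0 runs 2, rem=6, quantum used, demote→Q1. Q0=[P4] Q1=[P1,P2,P3] Q2=[]
t=6-8: P4@Q0 runs 2, rem=5, quantum used, demote→Q1. Q0=[] Q1=[P1,P2,P3,P4] Q2=[]
t=8-13: P1@Q1 runs 5, rem=0, completes. Q0=[] Q1=[P2,P3,P4] Q2=[]
t=13-18: P2@Q1 runs 5, rem=7, quantum used, demote→Q2. Q0=[] Q1=[P3,P4] Q2=[P2]
t=18-23: P3@Q1 runs 5, rem=1, quantum used, demote→Q2. Q0=[] Q1=[P4] Q2=[P2,P3]
t=23-28: P4@Q1 runs 5, rem=0, completes. Q0=[] Q1=[] Q2=[P2,P3]
t=28-35: P2@Q2 runs 7, rem=0, completes. Q0=[] Q1=[] Q2=[P3]
t=35-36: P3@Q2 runs 1, rem=0, completes. Q0=[] Q1=[] Q2=[]

Answer: 1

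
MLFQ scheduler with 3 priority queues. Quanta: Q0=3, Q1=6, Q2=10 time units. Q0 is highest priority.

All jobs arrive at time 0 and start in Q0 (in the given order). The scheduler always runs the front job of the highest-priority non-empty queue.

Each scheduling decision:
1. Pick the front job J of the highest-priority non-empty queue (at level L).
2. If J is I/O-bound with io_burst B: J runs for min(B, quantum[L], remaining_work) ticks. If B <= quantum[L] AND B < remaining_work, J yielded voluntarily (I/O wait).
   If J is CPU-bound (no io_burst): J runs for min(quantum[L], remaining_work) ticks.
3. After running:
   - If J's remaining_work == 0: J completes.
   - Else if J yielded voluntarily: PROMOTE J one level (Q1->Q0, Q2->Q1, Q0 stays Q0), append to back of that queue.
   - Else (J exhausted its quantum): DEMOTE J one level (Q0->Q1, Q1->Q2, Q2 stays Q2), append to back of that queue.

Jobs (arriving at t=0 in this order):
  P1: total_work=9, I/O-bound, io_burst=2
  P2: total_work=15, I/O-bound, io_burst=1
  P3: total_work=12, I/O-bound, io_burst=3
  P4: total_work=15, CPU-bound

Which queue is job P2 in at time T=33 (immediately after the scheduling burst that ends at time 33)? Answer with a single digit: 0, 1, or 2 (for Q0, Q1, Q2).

Answer: 0

Derivation:
t=0-2: P1@Q0 runs 2, rem=7, I/O yield, promote→Q0. Q0=[P2,P3,P4,P1] Q1=[] Q2=[]
t=2-3: P2@Q0 runs 1, rem=14, I/O yield, promote→Q0. Q0=[P3,P4,P1,P2] Q1=[] Q2=[]
t=3-6: P3@Q0 runs 3, rem=9, I/O yield, promote→Q0. Q0=[P4,P1,P2,P3] Q1=[] Q2=[]
t=6-9: P4@Q0 runs 3, rem=12, quantum used, demote→Q1. Q0=[P1,P2,P3] Q1=[P4] Q2=[]
t=9-11: P1@Q0 runs 2, rem=5, I/O yield, promote→Q0. Q0=[P2,P3,P1] Q1=[P4] Q2=[]
t=11-12: P2@Q0 runs 1, rem=13, I/O yield, promote→Q0. Q0=[P3,P1,P2] Q1=[P4] Q2=[]
t=12-15: P3@Q0 runs 3, rem=6, I/O yield, promote→Q0. Q0=[P1,P2,P3] Q1=[P4] Q2=[]
t=15-17: P1@Q0 runs 2, rem=3, I/O yield, promote→Q0. Q0=[P2,P3,P1] Q1=[P4] Q2=[]
t=17-18: P2@Q0 runs 1, rem=12, I/O yield, promote→Q0. Q0=[P3,P1,P2] Q1=[P4] Q2=[]
t=18-21: P3@Q0 runs 3, rem=3, I/O yield, promote→Q0. Q0=[P1,P2,P3] Q1=[P4] Q2=[]
t=21-23: P1@Q0 runs 2, rem=1, I/O yield, promote→Q0. Q0=[P2,P3,P1] Q1=[P4] Q2=[]
t=23-24: P2@Q0 runs 1, rem=11, I/O yield, promote→Q0. Q0=[P3,P1,P2] Q1=[P4] Q2=[]
t=24-27: P3@Q0 runs 3, rem=0, completes. Q0=[P1,P2] Q1=[P4] Q2=[]
t=27-28: P1@Q0 runs 1, rem=0, completes. Q0=[P2] Q1=[P4] Q2=[]
t=28-29: P2@Q0 runs 1, rem=10, I/O yield, promote→Q0. Q0=[P2] Q1=[P4] Q2=[]
t=29-30: P2@Q0 runs 1, rem=9, I/O yield, promote→Q0. Q0=[P2] Q1=[P4] Q2=[]
t=30-31: P2@Q0 runs 1, rem=8, I/O yield, promote→Q0. Q0=[P2] Q1=[P4] Q2=[]
t=31-32: P2@Q0 runs 1, rem=7, I/O yield, promote→Q0. Q0=[P2] Q1=[P4] Q2=[]
t=32-33: P2@Q0 runs 1, rem=6, I/O yield, promote→Q0. Q0=[P2] Q1=[P4] Q2=[]
t=33-34: P2@Q0 runs 1, rem=5, I/O yield, promote→Q0. Q0=[P2] Q1=[P4] Q2=[]
t=34-35: P2@Q0 runs 1, rem=4, I/O yield, promote→Q0. Q0=[P2] Q1=[P4] Q2=[]
t=35-36: P2@Q0 runs 1, rem=3, I/O yield, promote→Q0. Q0=[P2] Q1=[P4] Q2=[]
t=36-37: P2@Q0 runs 1, rem=2, I/O yield, promote→Q0. Q0=[P2] Q1=[P4] Q2=[]
t=37-38: P2@Q0 runs 1, rem=1, I/O yield, promote→Q0. Q0=[P2] Q1=[P4] Q2=[]
t=38-39: P2@Q0 runs 1, rem=0, completes. Q0=[] Q1=[P4] Q2=[]
t=39-45: P4@Q1 runs 6, rem=6, quantum used, demote→Q2. Q0=[] Q1=[] Q2=[P4]
t=45-51: P4@Q2 runs 6, rem=0, completes. Q0=[] Q1=[] Q2=[]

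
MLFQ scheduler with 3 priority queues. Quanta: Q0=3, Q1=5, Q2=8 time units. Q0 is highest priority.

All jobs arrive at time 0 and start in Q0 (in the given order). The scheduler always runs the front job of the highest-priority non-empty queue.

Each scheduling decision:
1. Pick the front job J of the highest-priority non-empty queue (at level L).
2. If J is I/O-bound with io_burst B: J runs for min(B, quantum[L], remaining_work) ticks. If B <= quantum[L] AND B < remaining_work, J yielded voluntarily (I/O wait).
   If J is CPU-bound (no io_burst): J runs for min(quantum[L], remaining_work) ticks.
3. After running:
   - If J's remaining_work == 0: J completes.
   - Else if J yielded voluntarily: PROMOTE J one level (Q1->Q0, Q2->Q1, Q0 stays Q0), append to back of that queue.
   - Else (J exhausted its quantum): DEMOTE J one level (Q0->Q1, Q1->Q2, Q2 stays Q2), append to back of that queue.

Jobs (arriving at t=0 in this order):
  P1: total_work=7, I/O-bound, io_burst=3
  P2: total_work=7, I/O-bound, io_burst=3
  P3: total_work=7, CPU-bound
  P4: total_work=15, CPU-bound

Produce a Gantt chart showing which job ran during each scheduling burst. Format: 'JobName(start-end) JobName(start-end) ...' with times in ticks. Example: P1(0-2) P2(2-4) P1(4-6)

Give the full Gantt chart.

t=0-3: P1@Q0 runs 3, rem=4, I/O yield, promote→Q0. Q0=[P2,P3,P4,P1] Q1=[] Q2=[]
t=3-6: P2@Q0 runs 3, rem=4, I/O yield, promote→Q0. Q0=[P3,P4,P1,P2] Q1=[] Q2=[]
t=6-9: P3@Q0 runs 3, rem=4, quantum used, demote→Q1. Q0=[P4,P1,P2] Q1=[P3] Q2=[]
t=9-12: P4@Q0 runs 3, rem=12, quantum used, demote→Q1. Q0=[P1,P2] Q1=[P3,P4] Q2=[]
t=12-15: P1@Q0 runs 3, rem=1, I/O yield, promote→Q0. Q0=[P2,P1] Q1=[P3,P4] Q2=[]
t=15-18: P2@Q0 runs 3, rem=1, I/O yield, promote→Q0. Q0=[P1,P2] Q1=[P3,P4] Q2=[]
t=18-19: P1@Q0 runs 1, rem=0, completes. Q0=[P2] Q1=[P3,P4] Q2=[]
t=19-20: P2@Q0 runs 1, rem=0, completes. Q0=[] Q1=[P3,P4] Q2=[]
t=20-24: P3@Q1 runs 4, rem=0, completes. Q0=[] Q1=[P4] Q2=[]
t=24-29: P4@Q1 runs 5, rem=7, quantum used, demote→Q2. Q0=[] Q1=[] Q2=[P4]
t=29-36: P4@Q2 runs 7, rem=0, completes. Q0=[] Q1=[] Q2=[]

Answer: P1(0-3) P2(3-6) P3(6-9) P4(9-12) P1(12-15) P2(15-18) P1(18-19) P2(19-20) P3(20-24) P4(24-29) P4(29-36)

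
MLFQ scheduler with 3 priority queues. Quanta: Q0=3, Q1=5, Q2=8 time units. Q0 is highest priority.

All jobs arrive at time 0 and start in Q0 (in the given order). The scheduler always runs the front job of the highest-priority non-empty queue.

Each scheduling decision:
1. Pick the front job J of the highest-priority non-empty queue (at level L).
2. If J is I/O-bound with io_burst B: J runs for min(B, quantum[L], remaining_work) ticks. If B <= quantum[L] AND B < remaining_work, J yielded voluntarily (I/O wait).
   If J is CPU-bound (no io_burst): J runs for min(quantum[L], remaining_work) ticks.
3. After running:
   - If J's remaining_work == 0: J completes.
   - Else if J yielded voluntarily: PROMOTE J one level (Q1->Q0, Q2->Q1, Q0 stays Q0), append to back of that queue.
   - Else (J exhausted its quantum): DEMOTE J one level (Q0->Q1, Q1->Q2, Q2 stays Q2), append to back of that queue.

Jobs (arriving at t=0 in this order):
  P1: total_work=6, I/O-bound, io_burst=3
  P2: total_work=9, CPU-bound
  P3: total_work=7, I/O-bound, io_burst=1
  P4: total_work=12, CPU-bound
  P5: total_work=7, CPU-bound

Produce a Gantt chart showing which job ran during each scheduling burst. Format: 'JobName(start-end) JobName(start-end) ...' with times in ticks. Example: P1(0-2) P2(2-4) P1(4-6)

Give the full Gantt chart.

t=0-3: P1@Q0 runs 3, rem=3, I/O yield, promote→Q0. Q0=[P2,P3,P4,P5,P1] Q1=[] Q2=[]
t=3-6: P2@Q0 runs 3, rem=6, quantum used, demote→Q1. Q0=[P3,P4,P5,P1] Q1=[P2] Q2=[]
t=6-7: P3@Q0 runs 1, rem=6, I/O yield, promote→Q0. Q0=[P4,P5,P1,P3] Q1=[P2] Q2=[]
t=7-10: P4@Q0 runs 3, rem=9, quantum used, demote→Q1. Q0=[P5,P1,P3] Q1=[P2,P4] Q2=[]
t=10-13: P5@Q0 runs 3, rem=4, quantum used, demote→Q1. Q0=[P1,P3] Q1=[P2,P4,P5] Q2=[]
t=13-16: P1@Q0 runs 3, rem=0, completes. Q0=[P3] Q1=[P2,P4,P5] Q2=[]
t=16-17: P3@Q0 runs 1, rem=5, I/O yield, promote→Q0. Q0=[P3] Q1=[P2,P4,P5] Q2=[]
t=17-18: P3@Q0 runs 1, rem=4, I/O yield, promote→Q0. Q0=[P3] Q1=[P2,P4,P5] Q2=[]
t=18-19: P3@Q0 runs 1, rem=3, I/O yield, promote→Q0. Q0=[P3] Q1=[P2,P4,P5] Q2=[]
t=19-20: P3@Q0 runs 1, rem=2, I/O yield, promote→Q0. Q0=[P3] Q1=[P2,P4,P5] Q2=[]
t=20-21: P3@Q0 runs 1, rem=1, I/O yield, promote→Q0. Q0=[P3] Q1=[P2,P4,P5] Q2=[]
t=21-22: P3@Q0 runs 1, rem=0, completes. Q0=[] Q1=[P2,P4,P5] Q2=[]
t=22-27: P2@Q1 runs 5, rem=1, quantum used, demote→Q2. Q0=[] Q1=[P4,P5] Q2=[P2]
t=27-32: P4@Q1 runs 5, rem=4, quantum used, demote→Q2. Q0=[] Q1=[P5] Q2=[P2,P4]
t=32-36: P5@Q1 runs 4, rem=0, completes. Q0=[] Q1=[] Q2=[P2,P4]
t=36-37: P2@Q2 runs 1, rem=0, completes. Q0=[] Q1=[] Q2=[P4]
t=37-41: P4@Q2 runs 4, rem=0, completes. Q0=[] Q1=[] Q2=[]

Answer: P1(0-3) P2(3-6) P3(6-7) P4(7-10) P5(10-13) P1(13-16) P3(16-17) P3(17-18) P3(18-19) P3(19-20) P3(20-21) P3(21-22) P2(22-27) P4(27-32) P5(32-36) P2(36-37) P4(37-41)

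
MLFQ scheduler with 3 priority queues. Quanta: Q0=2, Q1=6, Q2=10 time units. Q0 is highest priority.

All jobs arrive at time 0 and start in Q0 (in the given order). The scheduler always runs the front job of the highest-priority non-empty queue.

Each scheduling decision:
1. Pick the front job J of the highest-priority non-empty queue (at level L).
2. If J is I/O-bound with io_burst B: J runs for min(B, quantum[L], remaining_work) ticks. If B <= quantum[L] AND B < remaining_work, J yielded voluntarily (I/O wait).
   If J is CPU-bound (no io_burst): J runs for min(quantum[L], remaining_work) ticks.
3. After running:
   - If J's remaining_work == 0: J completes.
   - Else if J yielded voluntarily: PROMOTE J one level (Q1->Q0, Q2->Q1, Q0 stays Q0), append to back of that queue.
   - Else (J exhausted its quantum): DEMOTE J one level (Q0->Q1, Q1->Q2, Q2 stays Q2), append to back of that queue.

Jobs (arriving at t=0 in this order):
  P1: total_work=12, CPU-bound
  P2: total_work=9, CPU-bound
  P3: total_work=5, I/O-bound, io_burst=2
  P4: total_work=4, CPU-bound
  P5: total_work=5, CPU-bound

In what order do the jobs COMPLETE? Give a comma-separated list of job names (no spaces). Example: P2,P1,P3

t=0-2: P1@Q0 runs 2, rem=10, quantum used, demote→Q1. Q0=[P2,P3,P4,P5] Q1=[P1] Q2=[]
t=2-4: P2@Q0 runs 2, rem=7, quantum used, demote→Q1. Q0=[P3,P4,P5] Q1=[P1,P2] Q2=[]
t=4-6: P3@Q0 runs 2, rem=3, I/O yield, promote→Q0. Q0=[P4,P5,P3] Q1=[P1,P2] Q2=[]
t=6-8: P4@Q0 runs 2, rem=2, quantum used, demote→Q1. Q0=[P5,P3] Q1=[P1,P2,P4] Q2=[]
t=8-10: P5@Q0 runs 2, rem=3, quantum used, demote→Q1. Q0=[P3] Q1=[P1,P2,P4,P5] Q2=[]
t=10-12: P3@Q0 runs 2, rem=1, I/O yield, promote→Q0. Q0=[P3] Q1=[P1,P2,P4,P5] Q2=[]
t=12-13: P3@Q0 runs 1, rem=0, completes. Q0=[] Q1=[P1,P2,P4,P5] Q2=[]
t=13-19: P1@Q1 runs 6, rem=4, quantum used, demote→Q2. Q0=[] Q1=[P2,P4,P5] Q2=[P1]
t=19-25: P2@Q1 runs 6, rem=1, quantum used, demote→Q2. Q0=[] Q1=[P4,P5] Q2=[P1,P2]
t=25-27: P4@Q1 runs 2, rem=0, completes. Q0=[] Q1=[P5] Q2=[P1,P2]
t=27-30: P5@Q1 runs 3, rem=0, completes. Q0=[] Q1=[] Q2=[P1,P2]
t=30-34: P1@Q2 runs 4, rem=0, completes. Q0=[] Q1=[] Q2=[P2]
t=34-35: P2@Q2 runs 1, rem=0, completes. Q0=[] Q1=[] Q2=[]

Answer: P3,P4,P5,P1,P2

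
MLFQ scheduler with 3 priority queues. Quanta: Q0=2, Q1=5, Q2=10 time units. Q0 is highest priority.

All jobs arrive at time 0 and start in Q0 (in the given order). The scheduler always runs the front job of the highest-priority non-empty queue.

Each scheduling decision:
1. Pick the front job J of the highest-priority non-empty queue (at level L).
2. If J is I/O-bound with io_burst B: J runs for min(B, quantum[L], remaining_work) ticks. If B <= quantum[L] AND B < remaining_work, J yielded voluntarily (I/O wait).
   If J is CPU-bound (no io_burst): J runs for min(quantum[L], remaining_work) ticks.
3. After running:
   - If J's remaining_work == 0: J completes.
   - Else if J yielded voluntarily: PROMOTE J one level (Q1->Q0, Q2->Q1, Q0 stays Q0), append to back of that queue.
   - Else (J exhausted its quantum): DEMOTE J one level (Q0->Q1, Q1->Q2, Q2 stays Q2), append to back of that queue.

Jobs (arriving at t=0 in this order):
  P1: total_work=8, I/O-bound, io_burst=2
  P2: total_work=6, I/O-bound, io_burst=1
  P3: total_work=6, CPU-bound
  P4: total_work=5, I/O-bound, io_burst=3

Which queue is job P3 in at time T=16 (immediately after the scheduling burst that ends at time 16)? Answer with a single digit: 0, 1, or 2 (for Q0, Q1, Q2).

t=0-2: P1@Q0 runs 2, rem=6, I/O yield, promote→Q0. Q0=[P2,P3,P4,P1] Q1=[] Q2=[]
t=2-3: P2@Q0 runs 1, rem=5, I/O yield, promote→Q0. Q0=[P3,P4,P1,P2] Q1=[] Q2=[]
t=3-5: P3@Q0 runs 2, rem=4, quantum used, demote→Q1. Q0=[P4,P1,P2] Q1=[P3] Q2=[]
t=5-7: P4@Q0 runs 2, rem=3, quantum used, demote→Q1. Q0=[P1,P2] Q1=[P3,P4] Q2=[]
t=7-9: P1@Q0 runs 2, rem=4, I/O yield, promote→Q0. Q0=[P2,P1] Q1=[P3,P4] Q2=[]
t=9-10: P2@Q0 runs 1, rem=4, I/O yield, promote→Q0. Q0=[P1,P2] Q1=[P3,P4] Q2=[]
t=10-12: P1@Q0 runs 2, rem=2, I/O yield, promote→Q0. Q0=[P2,P1] Q1=[P3,P4] Q2=[]
t=12-13: P2@Q0 runs 1, rem=3, I/O yield, promote→Q0. Q0=[P1,P2] Q1=[P3,P4] Q2=[]
t=13-15: P1@Q0 runs 2, rem=0, completes. Q0=[P2] Q1=[P3,P4] Q2=[]
t=15-16: P2@Q0 runs 1, rem=2, I/O yield, promote→Q0. Q0=[P2] Q1=[P3,P4] Q2=[]
t=16-17: P2@Q0 runs 1, rem=1, I/O yield, promote→Q0. Q0=[P2] Q1=[P3,P4] Q2=[]
t=17-18: P2@Q0 runs 1, rem=0, completes. Q0=[] Q1=[P3,P4] Q2=[]
t=18-22: P3@Q1 runs 4, rem=0, completes. Q0=[] Q1=[P4] Q2=[]
t=22-25: P4@Q1 runs 3, rem=0, completes. Q0=[] Q1=[] Q2=[]

Answer: 1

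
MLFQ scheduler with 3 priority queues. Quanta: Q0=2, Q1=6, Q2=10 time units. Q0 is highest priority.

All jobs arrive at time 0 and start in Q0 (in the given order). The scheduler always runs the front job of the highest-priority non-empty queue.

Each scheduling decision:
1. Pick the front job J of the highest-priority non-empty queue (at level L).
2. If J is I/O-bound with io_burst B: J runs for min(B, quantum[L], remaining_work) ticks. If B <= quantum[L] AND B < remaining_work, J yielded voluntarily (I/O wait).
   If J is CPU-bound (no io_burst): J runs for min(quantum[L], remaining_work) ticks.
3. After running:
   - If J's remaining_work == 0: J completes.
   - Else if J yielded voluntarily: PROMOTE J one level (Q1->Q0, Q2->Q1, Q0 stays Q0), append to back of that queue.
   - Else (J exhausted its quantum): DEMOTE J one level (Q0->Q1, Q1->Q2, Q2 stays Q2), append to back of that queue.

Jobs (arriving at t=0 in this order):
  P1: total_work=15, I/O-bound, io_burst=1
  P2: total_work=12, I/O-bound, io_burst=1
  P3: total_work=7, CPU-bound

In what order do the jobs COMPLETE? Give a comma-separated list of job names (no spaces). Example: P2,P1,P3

Answer: P2,P1,P3

Derivation:
t=0-1: P1@Q0 runs 1, rem=14, I/O yield, promote→Q0. Q0=[P2,P3,P1] Q1=[] Q2=[]
t=1-2: P2@Q0 runs 1, rem=11, I/O yield, promote→Q0. Q0=[P3,P1,P2] Q1=[] Q2=[]
t=2-4: P3@Q0 runs 2, rem=5, quantum used, demote→Q1. Q0=[P1,P2] Q1=[P3] Q2=[]
t=4-5: P1@Q0 runs 1, rem=13, I/O yield, promote→Q0. Q0=[P2,P1] Q1=[P3] Q2=[]
t=5-6: P2@Q0 runs 1, rem=10, I/O yield, promote→Q0. Q0=[P1,P2] Q1=[P3] Q2=[]
t=6-7: P1@Q0 runs 1, rem=12, I/O yield, promote→Q0. Q0=[P2,P1] Q1=[P3] Q2=[]
t=7-8: P2@Q0 runs 1, rem=9, I/O yield, promote→Q0. Q0=[P1,P2] Q1=[P3] Q2=[]
t=8-9: P1@Q0 runs 1, rem=11, I/O yield, promote→Q0. Q0=[P2,P1] Q1=[P3] Q2=[]
t=9-10: P2@Q0 runs 1, rem=8, I/O yield, promote→Q0. Q0=[P1,P2] Q1=[P3] Q2=[]
t=10-11: P1@Q0 runs 1, rem=10, I/O yield, promote→Q0. Q0=[P2,P1] Q1=[P3] Q2=[]
t=11-12: P2@Q0 runs 1, rem=7, I/O yield, promote→Q0. Q0=[P1,P2] Q1=[P3] Q2=[]
t=12-13: P1@Q0 runs 1, rem=9, I/O yield, promote→Q0. Q0=[P2,P1] Q1=[P3] Q2=[]
t=13-14: P2@Q0 runs 1, rem=6, I/O yield, promote→Q0. Q0=[P1,P2] Q1=[P3] Q2=[]
t=14-15: P1@Q0 runs 1, rem=8, I/O yield, promote→Q0. Q0=[P2,P1] Q1=[P3] Q2=[]
t=15-16: P2@Q0 runs 1, rem=5, I/O yield, promote→Q0. Q0=[P1,P2] Q1=[P3] Q2=[]
t=16-17: P1@Q0 runs 1, rem=7, I/O yield, promote→Q0. Q0=[P2,P1] Q1=[P3] Q2=[]
t=17-18: P2@Q0 runs 1, rem=4, I/O yield, promote→Q0. Q0=[P1,P2] Q1=[P3] Q2=[]
t=18-19: P1@Q0 runs 1, rem=6, I/O yield, promote→Q0. Q0=[P2,P1] Q1=[P3] Q2=[]
t=19-20: P2@Q0 runs 1, rem=3, I/O yield, promote→Q0. Q0=[P1,P2] Q1=[P3] Q2=[]
t=20-21: P1@Q0 runs 1, rem=5, I/O yield, promote→Q0. Q0=[P2,P1] Q1=[P3] Q2=[]
t=21-22: P2@Q0 runs 1, rem=2, I/O yield, promote→Q0. Q0=[P1,P2] Q1=[P3] Q2=[]
t=22-23: P1@Q0 runs 1, rem=4, I/O yield, promote→Q0. Q0=[P2,P1] Q1=[P3] Q2=[]
t=23-24: P2@Q0 runs 1, rem=1, I/O yield, promote→Q0. Q0=[P1,P2] Q1=[P3] Q2=[]
t=24-25: P1@Q0 runs 1, rem=3, I/O yield, promote→Q0. Q0=[P2,P1] Q1=[P3] Q2=[]
t=25-26: P2@Q0 runs 1, rem=0, completes. Q0=[P1] Q1=[P3] Q2=[]
t=26-27: P1@Q0 runs 1, rem=2, I/O yield, promote→Q0. Q0=[P1] Q1=[P3] Q2=[]
t=27-28: P1@Q0 runs 1, rem=1, I/O yield, promote→Q0. Q0=[P1] Q1=[P3] Q2=[]
t=28-29: P1@Q0 runs 1, rem=0, completes. Q0=[] Q1=[P3] Q2=[]
t=29-34: P3@Q1 runs 5, rem=0, completes. Q0=[] Q1=[] Q2=[]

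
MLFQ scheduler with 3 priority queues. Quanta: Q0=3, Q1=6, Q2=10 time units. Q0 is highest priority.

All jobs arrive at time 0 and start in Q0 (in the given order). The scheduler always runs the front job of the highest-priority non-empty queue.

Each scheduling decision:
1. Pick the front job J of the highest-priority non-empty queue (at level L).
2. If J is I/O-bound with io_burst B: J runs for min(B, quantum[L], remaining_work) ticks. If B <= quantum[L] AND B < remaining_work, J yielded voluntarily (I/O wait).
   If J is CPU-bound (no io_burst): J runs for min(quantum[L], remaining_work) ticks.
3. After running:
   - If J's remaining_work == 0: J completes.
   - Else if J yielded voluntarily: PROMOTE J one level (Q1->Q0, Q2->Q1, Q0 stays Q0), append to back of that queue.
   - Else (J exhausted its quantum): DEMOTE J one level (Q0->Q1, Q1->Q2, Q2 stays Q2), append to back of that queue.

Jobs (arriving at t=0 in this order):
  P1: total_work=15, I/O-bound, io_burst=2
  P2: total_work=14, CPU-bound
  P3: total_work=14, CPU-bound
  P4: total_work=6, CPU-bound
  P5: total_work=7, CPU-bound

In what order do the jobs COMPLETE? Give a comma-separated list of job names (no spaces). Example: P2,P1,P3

Answer: P1,P4,P5,P2,P3

Derivation:
t=0-2: P1@Q0 runs 2, rem=13, I/O yield, promote→Q0. Q0=[P2,P3,P4,P5,P1] Q1=[] Q2=[]
t=2-5: P2@Q0 runs 3, rem=11, quantum used, demote→Q1. Q0=[P3,P4,P5,P1] Q1=[P2] Q2=[]
t=5-8: P3@Q0 runs 3, rem=11, quantum used, demote→Q1. Q0=[P4,P5,P1] Q1=[P2,P3] Q2=[]
t=8-11: P4@Q0 runs 3, rem=3, quantum used, demote→Q1. Q0=[P5,P1] Q1=[P2,P3,P4] Q2=[]
t=11-14: P5@Q0 runs 3, rem=4, quantum used, demote→Q1. Q0=[P1] Q1=[P2,P3,P4,P5] Q2=[]
t=14-16: P1@Q0 runs 2, rem=11, I/O yield, promote→Q0. Q0=[P1] Q1=[P2,P3,P4,P5] Q2=[]
t=16-18: P1@Q0 runs 2, rem=9, I/O yield, promote→Q0. Q0=[P1] Q1=[P2,P3,P4,P5] Q2=[]
t=18-20: P1@Q0 runs 2, rem=7, I/O yield, promote→Q0. Q0=[P1] Q1=[P2,P3,P4,P5] Q2=[]
t=20-22: P1@Q0 runs 2, rem=5, I/O yield, promote→Q0. Q0=[P1] Q1=[P2,P3,P4,P5] Q2=[]
t=22-24: P1@Q0 runs 2, rem=3, I/O yield, promote→Q0. Q0=[P1] Q1=[P2,P3,P4,P5] Q2=[]
t=24-26: P1@Q0 runs 2, rem=1, I/O yield, promote→Q0. Q0=[P1] Q1=[P2,P3,P4,P5] Q2=[]
t=26-27: P1@Q0 runs 1, rem=0, completes. Q0=[] Q1=[P2,P3,P4,P5] Q2=[]
t=27-33: P2@Q1 runs 6, rem=5, quantum used, demote→Q2. Q0=[] Q1=[P3,P4,P5] Q2=[P2]
t=33-39: P3@Q1 runs 6, rem=5, quantum used, demote→Q2. Q0=[] Q1=[P4,P5] Q2=[P2,P3]
t=39-42: P4@Q1 runs 3, rem=0, completes. Q0=[] Q1=[P5] Q2=[P2,P3]
t=42-46: P5@Q1 runs 4, rem=0, completes. Q0=[] Q1=[] Q2=[P2,P3]
t=46-51: P2@Q2 runs 5, rem=0, completes. Q0=[] Q1=[] Q2=[P3]
t=51-56: P3@Q2 runs 5, rem=0, completes. Q0=[] Q1=[] Q2=[]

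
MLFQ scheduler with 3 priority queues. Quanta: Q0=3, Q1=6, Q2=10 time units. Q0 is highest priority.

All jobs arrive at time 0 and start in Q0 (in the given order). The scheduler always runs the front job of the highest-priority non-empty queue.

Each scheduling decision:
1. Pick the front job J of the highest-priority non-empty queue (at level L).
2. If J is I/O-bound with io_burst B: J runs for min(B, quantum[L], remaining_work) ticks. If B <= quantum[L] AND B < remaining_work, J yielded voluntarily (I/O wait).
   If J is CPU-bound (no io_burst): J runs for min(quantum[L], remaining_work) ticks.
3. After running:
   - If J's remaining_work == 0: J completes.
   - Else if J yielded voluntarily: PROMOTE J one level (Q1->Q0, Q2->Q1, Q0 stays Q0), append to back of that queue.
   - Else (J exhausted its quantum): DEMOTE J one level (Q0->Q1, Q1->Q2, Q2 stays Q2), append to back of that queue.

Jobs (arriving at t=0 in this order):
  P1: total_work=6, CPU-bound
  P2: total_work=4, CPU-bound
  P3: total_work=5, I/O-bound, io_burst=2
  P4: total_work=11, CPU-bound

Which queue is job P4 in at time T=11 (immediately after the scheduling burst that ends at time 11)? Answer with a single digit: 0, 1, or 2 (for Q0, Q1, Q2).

t=0-3: P1@Q0 runs 3, rem=3, quantum used, demote→Q1. Q0=[P2,P3,P4] Q1=[P1] Q2=[]
t=3-6: P2@Q0 runs 3, rem=1, quantum used, demote→Q1. Q0=[P3,P4] Q1=[P1,P2] Q2=[]
t=6-8: P3@Q0 runs 2, rem=3, I/O yield, promote→Q0. Q0=[P4,P3] Q1=[P1,P2] Q2=[]
t=8-11: P4@Q0 runs 3, rem=8, quantum used, demote→Q1. Q0=[P3] Q1=[P1,P2,P4] Q2=[]
t=11-13: P3@Q0 runs 2, rem=1, I/O yield, promote→Q0. Q0=[P3] Q1=[P1,P2,P4] Q2=[]
t=13-14: P3@Q0 runs 1, rem=0, completes. Q0=[] Q1=[P1,P2,P4] Q2=[]
t=14-17: P1@Q1 runs 3, rem=0, completes. Q0=[] Q1=[P2,P4] Q2=[]
t=17-18: P2@Q1 runs 1, rem=0, completes. Q0=[] Q1=[P4] Q2=[]
t=18-24: P4@Q1 runs 6, rem=2, quantum used, demote→Q2. Q0=[] Q1=[] Q2=[P4]
t=24-26: P4@Q2 runs 2, rem=0, completes. Q0=[] Q1=[] Q2=[]

Answer: 1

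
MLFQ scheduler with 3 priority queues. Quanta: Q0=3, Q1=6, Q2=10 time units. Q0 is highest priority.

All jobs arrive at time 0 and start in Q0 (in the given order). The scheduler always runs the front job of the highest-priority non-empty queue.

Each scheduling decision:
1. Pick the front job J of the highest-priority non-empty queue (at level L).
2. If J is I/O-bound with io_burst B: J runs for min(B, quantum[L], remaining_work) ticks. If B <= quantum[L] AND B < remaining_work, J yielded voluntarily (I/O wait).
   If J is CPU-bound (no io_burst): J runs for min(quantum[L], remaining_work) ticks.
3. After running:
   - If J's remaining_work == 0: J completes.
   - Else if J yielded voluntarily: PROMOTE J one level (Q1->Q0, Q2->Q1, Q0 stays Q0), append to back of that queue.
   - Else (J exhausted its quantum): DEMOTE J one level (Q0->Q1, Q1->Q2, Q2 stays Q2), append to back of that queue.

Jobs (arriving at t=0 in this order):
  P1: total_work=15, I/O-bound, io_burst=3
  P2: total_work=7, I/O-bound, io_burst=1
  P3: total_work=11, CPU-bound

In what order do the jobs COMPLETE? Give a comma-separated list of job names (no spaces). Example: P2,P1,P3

Answer: P1,P2,P3

Derivation:
t=0-3: P1@Q0 runs 3, rem=12, I/O yield, promote→Q0. Q0=[P2,P3,P1] Q1=[] Q2=[]
t=3-4: P2@Q0 runs 1, rem=6, I/O yield, promote→Q0. Q0=[P3,P1,P2] Q1=[] Q2=[]
t=4-7: P3@Q0 runs 3, rem=8, quantum used, demote→Q1. Q0=[P1,P2] Q1=[P3] Q2=[]
t=7-10: P1@Q0 runs 3, rem=9, I/O yield, promote→Q0. Q0=[P2,P1] Q1=[P3] Q2=[]
t=10-11: P2@Q0 runs 1, rem=5, I/O yield, promote→Q0. Q0=[P1,P2] Q1=[P3] Q2=[]
t=11-14: P1@Q0 runs 3, rem=6, I/O yield, promote→Q0. Q0=[P2,P1] Q1=[P3] Q2=[]
t=14-15: P2@Q0 runs 1, rem=4, I/O yield, promote→Q0. Q0=[P1,P2] Q1=[P3] Q2=[]
t=15-18: P1@Q0 runs 3, rem=3, I/O yield, promote→Q0. Q0=[P2,P1] Q1=[P3] Q2=[]
t=18-19: P2@Q0 runs 1, rem=3, I/O yield, promote→Q0. Q0=[P1,P2] Q1=[P3] Q2=[]
t=19-22: P1@Q0 runs 3, rem=0, completes. Q0=[P2] Q1=[P3] Q2=[]
t=22-23: P2@Q0 runs 1, rem=2, I/O yield, promote→Q0. Q0=[P2] Q1=[P3] Q2=[]
t=23-24: P2@Q0 runs 1, rem=1, I/O yield, promote→Q0. Q0=[P2] Q1=[P3] Q2=[]
t=24-25: P2@Q0 runs 1, rem=0, completes. Q0=[] Q1=[P3] Q2=[]
t=25-31: P3@Q1 runs 6, rem=2, quantum used, demote→Q2. Q0=[] Q1=[] Q2=[P3]
t=31-33: P3@Q2 runs 2, rem=0, completes. Q0=[] Q1=[] Q2=[]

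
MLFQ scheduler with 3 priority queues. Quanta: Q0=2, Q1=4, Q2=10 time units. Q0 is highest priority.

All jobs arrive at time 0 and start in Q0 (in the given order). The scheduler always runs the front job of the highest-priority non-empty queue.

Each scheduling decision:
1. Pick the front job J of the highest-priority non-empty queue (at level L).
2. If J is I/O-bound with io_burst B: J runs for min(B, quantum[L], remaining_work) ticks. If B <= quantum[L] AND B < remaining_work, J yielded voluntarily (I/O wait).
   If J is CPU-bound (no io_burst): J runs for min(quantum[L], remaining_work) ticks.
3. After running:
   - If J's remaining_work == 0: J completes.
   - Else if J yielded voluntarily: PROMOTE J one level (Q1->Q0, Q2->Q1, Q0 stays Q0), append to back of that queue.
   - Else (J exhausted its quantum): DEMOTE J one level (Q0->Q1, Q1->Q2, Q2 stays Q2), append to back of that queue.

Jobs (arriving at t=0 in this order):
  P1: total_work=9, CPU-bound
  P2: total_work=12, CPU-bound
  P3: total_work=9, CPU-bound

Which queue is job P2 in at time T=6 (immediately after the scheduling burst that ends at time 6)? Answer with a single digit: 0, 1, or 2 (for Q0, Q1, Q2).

t=0-2: P1@Q0 runs 2, rem=7, quantum used, demote→Q1. Q0=[P2,P3] Q1=[P1] Q2=[]
t=2-4: P2@Q0 runs 2, rem=10, quantum used, demote→Q1. Q0=[P3] Q1=[P1,P2] Q2=[]
t=4-6: P3@Q0 runs 2, rem=7, quantum used, demote→Q1. Q0=[] Q1=[P1,P2,P3] Q2=[]
t=6-10: P1@Q1 runs 4, rem=3, quantum used, demote→Q2. Q0=[] Q1=[P2,P3] Q2=[P1]
t=10-14: P2@Q1 runs 4, rem=6, quantum used, demote→Q2. Q0=[] Q1=[P3] Q2=[P1,P2]
t=14-18: P3@Q1 runs 4, rem=3, quantum used, demote→Q2. Q0=[] Q1=[] Q2=[P1,P2,P3]
t=18-21: P1@Q2 runs 3, rem=0, completes. Q0=[] Q1=[] Q2=[P2,P3]
t=21-27: P2@Q2 runs 6, rem=0, completes. Q0=[] Q1=[] Q2=[P3]
t=27-30: P3@Q2 runs 3, rem=0, completes. Q0=[] Q1=[] Q2=[]

Answer: 1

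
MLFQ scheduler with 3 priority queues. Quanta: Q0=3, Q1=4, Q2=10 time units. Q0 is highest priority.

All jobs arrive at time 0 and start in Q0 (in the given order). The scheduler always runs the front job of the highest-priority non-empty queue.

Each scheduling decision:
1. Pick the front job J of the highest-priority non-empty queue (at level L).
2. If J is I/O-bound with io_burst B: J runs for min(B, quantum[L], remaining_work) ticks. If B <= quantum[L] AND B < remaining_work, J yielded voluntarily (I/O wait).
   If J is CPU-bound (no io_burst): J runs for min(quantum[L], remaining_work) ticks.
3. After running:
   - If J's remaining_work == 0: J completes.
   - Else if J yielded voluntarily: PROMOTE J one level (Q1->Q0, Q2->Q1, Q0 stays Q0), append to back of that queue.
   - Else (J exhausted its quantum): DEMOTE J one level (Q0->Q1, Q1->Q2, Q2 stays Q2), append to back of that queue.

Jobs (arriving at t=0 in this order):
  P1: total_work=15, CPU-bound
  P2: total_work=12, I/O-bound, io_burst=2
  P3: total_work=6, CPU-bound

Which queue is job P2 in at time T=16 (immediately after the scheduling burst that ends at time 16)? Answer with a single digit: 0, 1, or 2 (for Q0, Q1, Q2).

Answer: 0

Derivation:
t=0-3: P1@Q0 runs 3, rem=12, quantum used, demote→Q1. Q0=[P2,P3] Q1=[P1] Q2=[]
t=3-5: P2@Q0 runs 2, rem=10, I/O yield, promote→Q0. Q0=[P3,P2] Q1=[P1] Q2=[]
t=5-8: P3@Q0 runs 3, rem=3, quantum used, demote→Q1. Q0=[P2] Q1=[P1,P3] Q2=[]
t=8-10: P2@Q0 runs 2, rem=8, I/O yield, promote→Q0. Q0=[P2] Q1=[P1,P3] Q2=[]
t=10-12: P2@Q0 runs 2, rem=6, I/O yield, promote→Q0. Q0=[P2] Q1=[P1,P3] Q2=[]
t=12-14: P2@Q0 runs 2, rem=4, I/O yield, promote→Q0. Q0=[P2] Q1=[P1,P3] Q2=[]
t=14-16: P2@Q0 runs 2, rem=2, I/O yield, promote→Q0. Q0=[P2] Q1=[P1,P3] Q2=[]
t=16-18: P2@Q0 runs 2, rem=0, completes. Q0=[] Q1=[P1,P3] Q2=[]
t=18-22: P1@Q1 runs 4, rem=8, quantum used, demote→Q2. Q0=[] Q1=[P3] Q2=[P1]
t=22-25: P3@Q1 runs 3, rem=0, completes. Q0=[] Q1=[] Q2=[P1]
t=25-33: P1@Q2 runs 8, rem=0, completes. Q0=[] Q1=[] Q2=[]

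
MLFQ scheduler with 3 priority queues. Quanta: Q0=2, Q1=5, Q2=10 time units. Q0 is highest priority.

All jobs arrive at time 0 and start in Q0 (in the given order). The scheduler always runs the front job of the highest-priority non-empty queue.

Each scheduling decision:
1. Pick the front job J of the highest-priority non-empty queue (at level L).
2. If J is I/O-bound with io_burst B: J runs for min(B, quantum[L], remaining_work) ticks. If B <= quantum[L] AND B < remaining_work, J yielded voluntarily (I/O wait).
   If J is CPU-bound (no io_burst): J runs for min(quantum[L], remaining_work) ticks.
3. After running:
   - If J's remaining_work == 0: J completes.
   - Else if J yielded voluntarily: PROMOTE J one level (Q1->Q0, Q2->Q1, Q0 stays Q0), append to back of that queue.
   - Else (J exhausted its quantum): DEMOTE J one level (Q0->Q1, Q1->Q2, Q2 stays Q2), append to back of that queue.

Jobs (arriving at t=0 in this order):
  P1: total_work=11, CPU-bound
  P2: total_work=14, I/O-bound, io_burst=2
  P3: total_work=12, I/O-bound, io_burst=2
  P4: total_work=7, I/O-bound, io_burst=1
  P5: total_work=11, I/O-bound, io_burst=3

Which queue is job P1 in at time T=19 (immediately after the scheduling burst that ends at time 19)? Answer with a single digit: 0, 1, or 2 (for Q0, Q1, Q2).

Answer: 1

Derivation:
t=0-2: P1@Q0 runs 2, rem=9, quantum used, demote→Q1. Q0=[P2,P3,P4,P5] Q1=[P1] Q2=[]
t=2-4: P2@Q0 runs 2, rem=12, I/O yield, promote→Q0. Q0=[P3,P4,P5,P2] Q1=[P1] Q2=[]
t=4-6: P3@Q0 runs 2, rem=10, I/O yield, promote→Q0. Q0=[P4,P5,P2,P3] Q1=[P1] Q2=[]
t=6-7: P4@Q0 runs 1, rem=6, I/O yield, promote→Q0. Q0=[P5,P2,P3,P4] Q1=[P1] Q2=[]
t=7-9: P5@Q0 runs 2, rem=9, quantum used, demote→Q1. Q0=[P2,P3,P4] Q1=[P1,P5] Q2=[]
t=9-11: P2@Q0 runs 2, rem=10, I/O yield, promote→Q0. Q0=[P3,P4,P2] Q1=[P1,P5] Q2=[]
t=11-13: P3@Q0 runs 2, rem=8, I/O yield, promote→Q0. Q0=[P4,P2,P3] Q1=[P1,P5] Q2=[]
t=13-14: P4@Q0 runs 1, rem=5, I/O yield, promote→Q0. Q0=[P2,P3,P4] Q1=[P1,P5] Q2=[]
t=14-16: P2@Q0 runs 2, rem=8, I/O yield, promote→Q0. Q0=[P3,P4,P2] Q1=[P1,P5] Q2=[]
t=16-18: P3@Q0 runs 2, rem=6, I/O yield, promote→Q0. Q0=[P4,P2,P3] Q1=[P1,P5] Q2=[]
t=18-19: P4@Q0 runs 1, rem=4, I/O yield, promote→Q0. Q0=[P2,P3,P4] Q1=[P1,P5] Q2=[]
t=19-21: P2@Q0 runs 2, rem=6, I/O yield, promote→Q0. Q0=[P3,P4,P2] Q1=[P1,P5] Q2=[]
t=21-23: P3@Q0 runs 2, rem=4, I/O yield, promote→Q0. Q0=[P4,P2,P3] Q1=[P1,P5] Q2=[]
t=23-24: P4@Q0 runs 1, rem=3, I/O yield, promote→Q0. Q0=[P2,P3,P4] Q1=[P1,P5] Q2=[]
t=24-26: P2@Q0 runs 2, rem=4, I/O yield, promote→Q0. Q0=[P3,P4,P2] Q1=[P1,P5] Q2=[]
t=26-28: P3@Q0 runs 2, rem=2, I/O yield, promote→Q0. Q0=[P4,P2,P3] Q1=[P1,P5] Q2=[]
t=28-29: P4@Q0 runs 1, rem=2, I/O yield, promote→Q0. Q0=[P2,P3,P4] Q1=[P1,P5] Q2=[]
t=29-31: P2@Q0 runs 2, rem=2, I/O yield, promote→Q0. Q0=[P3,P4,P2] Q1=[P1,P5] Q2=[]
t=31-33: P3@Q0 runs 2, rem=0, completes. Q0=[P4,P2] Q1=[P1,P5] Q2=[]
t=33-34: P4@Q0 runs 1, rem=1, I/O yield, promote→Q0. Q0=[P2,P4] Q1=[P1,P5] Q2=[]
t=34-36: P2@Q0 runs 2, rem=0, completes. Q0=[P4] Q1=[P1,P5] Q2=[]
t=36-37: P4@Q0 runs 1, rem=0, completes. Q0=[] Q1=[P1,P5] Q2=[]
t=37-42: P1@Q1 runs 5, rem=4, quantum used, demote→Q2. Q0=[] Q1=[P5] Q2=[P1]
t=42-45: P5@Q1 runs 3, rem=6, I/O yield, promote→Q0. Q0=[P5] Q1=[] Q2=[P1]
t=45-47: P5@Q0 runs 2, rem=4, quantum used, demote→Q1. Q0=[] Q1=[P5] Q2=[P1]
t=47-50: P5@Q1 runs 3, rem=1, I/O yield, promote→Q0. Q0=[P5] Q1=[] Q2=[P1]
t=50-51: P5@Q0 runs 1, rem=0, completes. Q0=[] Q1=[] Q2=[P1]
t=51-55: P1@Q2 runs 4, rem=0, completes. Q0=[] Q1=[] Q2=[]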